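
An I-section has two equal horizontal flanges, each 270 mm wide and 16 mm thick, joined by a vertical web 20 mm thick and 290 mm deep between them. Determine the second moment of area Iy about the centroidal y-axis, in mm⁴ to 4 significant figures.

Decompose the section into non-overlapping parts with the origin at the bottom-left of its bounding rectangle.
Bottom flange: 270 × 16, A = 4 320 mm², x = 135 mm, Ī = 26 244 000 mm⁴.
Web: 20 × 290, A = 5 800 mm², x = 135 mm, Ī = 193 333 mm⁴.
Top flange: 270 × 16, A = 4 320 mm², x = 135 mm, Ī = 26 244 000 mm⁴.
By symmetry the centroid is at mid-width, x̄ = 135 mm.
All pieces are centred on the centroidal y-axis, so I = ΣĪ = 52 681 333 mm⁴.

Iy ≈ 5.268 × 10⁷ mm⁴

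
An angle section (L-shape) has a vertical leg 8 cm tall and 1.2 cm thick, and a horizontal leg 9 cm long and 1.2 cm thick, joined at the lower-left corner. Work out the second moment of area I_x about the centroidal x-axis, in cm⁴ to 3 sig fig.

Break the section into simple shapes (no overlaps), measuring from the bottom-left corner of the bounding box.
Vertical leg: 1.2 × 8, A = 9.6 cm², y = 4 cm, Ī = 51.2 cm⁴.
Horizontal leg (remainder): 7.8 × 1.2, A = 9.36 cm², y = 0.6 cm, Ī = 1.1232 cm⁴.
Centroid: ȳ = ΣA·y / ΣA = 2.3215 cm.
Transfer each piece to the centroidal x-axis using Ī + A·d² with d = y − 2.3215:
  vertical leg: d = 1.6785 cm → contributes +78.246 cm⁴
  horizontal leg (remainder): d = -1.7215 cm → contributes +28.863 cm⁴
Total I = 107.11 cm⁴.

I_x ≈ 107 cm⁴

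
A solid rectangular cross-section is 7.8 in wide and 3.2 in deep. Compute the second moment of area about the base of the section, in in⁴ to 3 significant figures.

The section: 7.8 × 3.2, A = 24.96 in², y = 1.6 in, Ī = 21.299 in⁴.
Transfer it to the base of the section using Ī + A·d² with d = y − 0:
  the section: d = 1.6 in → contributes +85.197 in⁴
Total I = 85.197 in⁴.

I_base ≈ 85.2 in⁴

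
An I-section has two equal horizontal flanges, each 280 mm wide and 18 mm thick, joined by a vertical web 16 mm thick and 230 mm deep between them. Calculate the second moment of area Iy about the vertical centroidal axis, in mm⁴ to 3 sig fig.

Iy ≈ 6.59 × 10⁷ mm⁴

Break the section into simple shapes (no overlaps), measuring from the bottom-left corner of the bounding box.
Bottom flange: 280 × 18, A = 5 040 mm², x = 140 mm, Ī = 32 928 000 mm⁴.
Web: 16 × 230, A = 3 680 mm², x = 140 mm, Ī = 78 507 mm⁴.
Top flange: 280 × 18, A = 5 040 mm², x = 140 mm, Ī = 32 928 000 mm⁴.
By symmetry the centroid is at mid-width, x̄ = 140 mm.
All pieces are centred on the vertical centroidal axis, so I = ΣĪ = 65 934 507 mm⁴.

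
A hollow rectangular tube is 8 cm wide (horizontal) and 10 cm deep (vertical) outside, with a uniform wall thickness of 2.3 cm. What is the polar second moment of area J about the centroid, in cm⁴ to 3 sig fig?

J ≈ 1030 cm⁴

Break the section into simple shapes (no overlaps), measuring from the bottom-left corner of the bounding box.
Outer rectangle: 8 × 10, A = 80 cm², y = 5 cm, Ī = 666.67 cm⁴.
Inner void (subtracted): 3.4 × 5.4, A = 18.36 cm², y = 5 cm, Ī = 44.615 cm⁴.
By symmetry the centroid is at mid-height, ȳ = 5 cm.
All pieces are centred on the centroidal x-axis, so I = ΣĪ (holes subtracted) = 622.05 cm⁴.
Repeating about the centroidal y-axis gives I_y = 408.98 cm⁴.
Polar second moment: J = I_x + I_y = 1 031 cm⁴.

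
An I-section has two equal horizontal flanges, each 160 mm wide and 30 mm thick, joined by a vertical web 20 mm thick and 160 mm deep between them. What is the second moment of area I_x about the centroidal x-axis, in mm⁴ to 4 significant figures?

I_x ≈ 9.419 × 10⁷ mm⁴

Treat the section as a set of non-overlapping primitives; coordinates are from the bounding-box lower-left.
Bottom flange: 160 × 30, A = 4 800 mm², y = 15 mm, Ī = 360 000 mm⁴.
Web: 20 × 160, A = 3 200 mm², y = 110 mm, Ī = 6 826 667 mm⁴.
Top flange: 160 × 30, A = 4 800 mm², y = 205 mm, Ī = 360 000 mm⁴.
By symmetry the centroid is at mid-height, ȳ = 110 mm.
Transfer each piece to the centroidal x-axis using Ī + A·d² with d = y − 110:
  bottom flange: d = -95 mm → contributes +43 680 000 mm⁴
  web: d = 0 mm → contributes +6 826 667 mm⁴
  top flange: d = 95 mm → contributes +43 680 000 mm⁴
Total I = 94 186 667 mm⁴.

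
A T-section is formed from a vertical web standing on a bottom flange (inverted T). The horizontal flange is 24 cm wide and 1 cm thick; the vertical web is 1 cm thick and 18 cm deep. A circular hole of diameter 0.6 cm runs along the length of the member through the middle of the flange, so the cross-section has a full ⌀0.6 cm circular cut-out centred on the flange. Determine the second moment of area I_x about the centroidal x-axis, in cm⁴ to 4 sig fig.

Break the section into simple shapes (no overlaps), measuring from the bottom-left corner of the bounding box.
Flange: 24 × 1, A = 24 cm², y = 0.5 cm, Ī = 2 cm⁴.
Web: 1 × 18, A = 18 cm², y = 10 cm, Ī = 486 cm⁴.
Hole (subtracted): ⌀0.6, A = 0.282743 cm², y = 0.5 cm, Ī = 0.00636173 cm⁴.
Centroid: ȳ = ΣA·y / ΣA = 4.59902 cm.
Transfer each piece to the centroidal x-axis using Ī + A·d² with d = y − 4.59902:
  flange: d = -4.09902 cm → contributes +405.248 cm⁴
  web: d = 5.40098 cm → contributes +1011.07 cm⁴
  hole: d = -4.09902 cm → contributes −4.75701 cm⁴
Total I = 1411.56 cm⁴.

I_x ≈ 1412 cm⁴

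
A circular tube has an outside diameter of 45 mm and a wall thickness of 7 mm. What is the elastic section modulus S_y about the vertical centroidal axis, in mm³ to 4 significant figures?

Break the section into simple shapes (no overlaps), measuring from the bottom-left corner of the bounding box.
Outer circle: ⌀45, A = 1590.43 mm², x = 22.5 mm, Ī = 201 289 mm⁴.
Bore (subtracted): ⌀31, A = 754.768 mm², x = 22.5 mm, Ī = 45333.2 mm⁴.
By symmetry the centroid is at mid-width, x̄ = 22.5 mm.
All pieces are centred on the vertical centroidal axis, so I = ΣĪ (holes subtracted) = 155 956 mm⁴.
Extreme fibre distance c = 22.5 mm; S = I/c = 6931.37 mm³.

S_y ≈ 6931 mm³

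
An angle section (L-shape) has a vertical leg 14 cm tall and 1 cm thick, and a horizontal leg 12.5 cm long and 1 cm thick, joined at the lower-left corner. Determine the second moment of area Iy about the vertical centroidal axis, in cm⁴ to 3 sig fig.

Decompose the section into non-overlapping parts with the origin at the bottom-left of its bounding rectangle.
Vertical leg: 1 × 14, A = 14 cm², x = 0.5 cm, Ī = 1.1667 cm⁴.
Horizontal leg (remainder): 11.5 × 1, A = 11.5 cm², x = 6.75 cm, Ī = 126.74 cm⁴.
Centroid: x̄ = ΣA·x / ΣA = 3.3186 cm.
Transfer each piece to the vertical centroidal axis using Ī + A·d² with d = x − 3.3186:
  vertical leg: d = -2.8186 cm → contributes +112.39 cm⁴
  horizontal leg (remainder): d = 3.4314 cm → contributes +262.14 cm⁴
Total I = 374.54 cm⁴.

Iy ≈ 375 cm⁴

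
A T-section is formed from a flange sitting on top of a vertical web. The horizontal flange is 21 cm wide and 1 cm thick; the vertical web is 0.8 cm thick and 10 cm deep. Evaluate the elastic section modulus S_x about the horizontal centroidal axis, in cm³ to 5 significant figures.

S_x ≈ 27.125 cm³

Split into non-overlapping primitives; take the origin at the lower-left of the bounding box.
Flange: 21 × 1, A = 21 cm², y = 10.5 cm, Ī = 1.75 cm⁴.
Web: 0.8 × 10, A = 8 cm², y = 5 cm, Ī = 66.66667 cm⁴.
Centroid: ȳ = ΣA·y / ΣA = 8.982759 cm.
Transfer each piece to the horizontal centroidal axis using Ī + A·d² with d = y − 8.982759:
  flange: d = 1.517241 cm → contributes +50.09245 cm⁴
  web: d = -3.982759 cm → contributes +193.5656 cm⁴
Total I = 243.658 cm⁴.
Extreme fibre distance c = 8.982759 cm; S = I/c = 27.12508 cm³.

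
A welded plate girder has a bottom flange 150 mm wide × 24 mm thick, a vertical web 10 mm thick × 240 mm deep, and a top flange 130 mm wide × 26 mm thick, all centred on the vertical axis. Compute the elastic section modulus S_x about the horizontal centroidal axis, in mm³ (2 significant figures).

Treat the section as a set of non-overlapping primitives; coordinates are from the bounding-box lower-left.
Bottom plate: 150 × 24, A = 3 600 mm², y = 12 mm, Ī = 172 800 mm⁴.
Web plate: 10 × 240, A = 2 400 mm², y = 144 mm, Ī = 11 520 000 mm⁴.
Top plate: 130 × 26, A = 3 380 mm², y = 277 mm, Ī = 190 407 mm⁴.
Centroid: ȳ = ΣA·y / ΣA = 141.3 mm.
Transfer each piece to the horizontal centroidal axis using Ī + A·d² with d = y − 141.3:
  bottom plate: d = -129.3 mm → contributes +60 326 219 mm⁴
  web plate: d = 2.736 mm → contributes +11 537 961 mm⁴
  top plate: d = 135.7 mm → contributes +62 464 051 mm⁴
Total I = 134 328 231 mm⁴.
Extreme fibre distance c = 148.7 mm; S = I/c = 903 134 mm³.

S_x ≈ 9.0 × 10⁵ mm³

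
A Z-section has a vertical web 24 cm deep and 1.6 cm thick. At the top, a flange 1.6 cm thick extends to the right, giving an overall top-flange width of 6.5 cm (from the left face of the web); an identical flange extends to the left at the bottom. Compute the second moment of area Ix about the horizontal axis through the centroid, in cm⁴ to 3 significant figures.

Ix ≈ 3810 cm⁴

Break the section into simple shapes (no overlaps), measuring from the bottom-left corner of the bounding box.
Web: 1.6 × 24, A = 38.4 cm², y = 12 cm, Ī = 1843.2 cm⁴.
Top flange (beyond web): 4.9 × 1.6, A = 7.84 cm², y = 23.2 cm, Ī = 1.6725 cm⁴.
Bottom flange (beyond web): 4.9 × 1.6, A = 7.84 cm², y = 0.8 cm, Ī = 1.6725 cm⁴.
Centroid: ȳ = ΣA·y / ΣA = 12 cm.
Transfer each piece to the horizontal axis through the centroid using Ī + A·d² with d = y − 12:
  web: d = 0 cm → contributes +1843.2 cm⁴
  top flange (beyond web): d = 11.2 cm → contributes +985.12 cm⁴
  bottom flange (beyond web): d = -11.2 cm → contributes +985.12 cm⁴
Total I = 3813.4 cm⁴.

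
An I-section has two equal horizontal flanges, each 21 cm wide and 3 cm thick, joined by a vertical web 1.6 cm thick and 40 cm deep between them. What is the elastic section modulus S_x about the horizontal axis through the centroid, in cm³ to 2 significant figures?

Treat the section as a set of non-overlapping primitives; coordinates are from the bounding-box lower-left.
Bottom flange: 21 × 3, A = 63 cm², y = 1.5 cm, Ī = 47.25 cm⁴.
Web: 1.6 × 40, A = 64 cm², y = 23 cm, Ī = 8 533 cm⁴.
Top flange: 21 × 3, A = 63 cm², y = 44.5 cm, Ī = 47.25 cm⁴.
By symmetry the centroid is at mid-height, ȳ = 23 cm.
Transfer each piece to the horizontal axis through the centroid using Ī + A·d² with d = y − 23:
  bottom flange: d = -21.5 cm → contributes +29 169 cm⁴
  web: d = 0 cm → contributes +8 533 cm⁴
  top flange: d = 21.5 cm → contributes +29 169 cm⁴
Total I = 66 871 cm⁴.
Extreme fibre distance c = 23 cm; S = I/c = 2 907 cm³.

S_x ≈ 2900 cm³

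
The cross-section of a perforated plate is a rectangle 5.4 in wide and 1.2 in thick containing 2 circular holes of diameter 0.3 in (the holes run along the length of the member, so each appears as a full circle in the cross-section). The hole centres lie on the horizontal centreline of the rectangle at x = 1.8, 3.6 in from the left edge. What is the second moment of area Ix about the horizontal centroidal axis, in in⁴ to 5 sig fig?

Ix ≈ 0.77680 in⁴

Decompose the section into non-overlapping parts with the origin at the bottom-left of its bounding rectangle.
Plate: 5.4 × 1.2, A = 6.48 in², y = 0.6 in, Ī = 0.7776 in⁴.
Hole 1 (subtracted): ⌀0.3, A = 0.07068583 in², y = 0.6 in, Ī = 0.0003976078 in⁴.
Hole 2 (subtracted): ⌀0.3, A = 0.07068583 in², y = 0.6 in, Ī = 0.0003976078 in⁴.
By symmetry the centroid is at mid-height, ȳ = 0.6 in.
All pieces are centred on the horizontal centroidal axis, so I = ΣĪ (holes subtracted) = 0.7768048 in⁴.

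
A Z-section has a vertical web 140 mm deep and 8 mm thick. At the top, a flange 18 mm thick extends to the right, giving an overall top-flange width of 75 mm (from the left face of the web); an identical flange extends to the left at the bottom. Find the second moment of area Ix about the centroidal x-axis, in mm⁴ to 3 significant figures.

Split into non-overlapping primitives; take the origin at the lower-left of the bounding box.
Web: 8 × 140, A = 1 120 mm², y = 70 mm, Ī = 1 829 333 mm⁴.
Top flange (beyond web): 67 × 18, A = 1 206 mm², y = 131 mm, Ī = 32 562 mm⁴.
Bottom flange (beyond web): 67 × 18, A = 1 206 mm², y = 9 mm, Ī = 32 562 mm⁴.
Centroid: ȳ = ΣA·y / ΣA = 70 mm.
Transfer each piece to the centroidal x-axis using Ī + A·d² with d = y − 70:
  web: d = 0 mm → contributes +1 829 333 mm⁴
  top flange (beyond web): d = 61 mm → contributes +4 520 088 mm⁴
  bottom flange (beyond web): d = -61 mm → contributes +4 520 088 mm⁴
Total I = 10 869 509 mm⁴.

Ix ≈ 1.09 × 10⁷ mm⁴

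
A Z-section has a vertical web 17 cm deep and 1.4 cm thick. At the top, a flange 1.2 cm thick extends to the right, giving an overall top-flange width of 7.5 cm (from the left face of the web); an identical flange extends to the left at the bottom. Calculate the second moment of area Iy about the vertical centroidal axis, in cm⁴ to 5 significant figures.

Break the section into simple shapes (no overlaps), measuring from the bottom-left corner of the bounding box.
Web: 1.4 × 17, A = 23.8 cm², x = 6.8 cm, Ī = 3.887333 cm⁴.
Top flange (beyond web): 6.1 × 1.2, A = 7.32 cm², x = 10.55 cm, Ī = 22.6981 cm⁴.
Bottom flange (beyond web): 6.1 × 1.2, A = 7.32 cm², x = 3.05 cm, Ī = 22.6981 cm⁴.
Centroid: x̄ = ΣA·x / ΣA = 6.8 cm.
Transfer each piece to the vertical centroidal axis using Ī + A·d² with d = x − 6.8:
  web: d = 0 cm → contributes +3.887333 cm⁴
  top flange (beyond web): d = 3.75 cm → contributes +125.6356 cm⁴
  bottom flange (beyond web): d = -3.75 cm → contributes +125.6356 cm⁴
Total I = 255.1585 cm⁴.

Iy ≈ 255.16 cm⁴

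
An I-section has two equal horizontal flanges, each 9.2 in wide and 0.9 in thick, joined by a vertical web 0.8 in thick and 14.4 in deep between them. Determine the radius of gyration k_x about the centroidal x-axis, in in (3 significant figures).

Split into non-overlapping primitives; take the origin at the lower-left of the bounding box.
Bottom flange: 9.2 × 0.9, A = 8.28 in², y = 0.45 in, Ī = 0.5589 in⁴.
Web: 0.8 × 14.4, A = 11.52 in², y = 8.1 in, Ī = 199.07 in⁴.
Top flange: 9.2 × 0.9, A = 8.28 in², y = 15.75 in, Ī = 0.5589 in⁴.
By symmetry the centroid is at mid-height, ȳ = 8.1 in.
Transfer each piece to the centroidal x-axis using Ī + A·d² with d = y − 8.1:
  bottom flange: d = -7.65 in → contributes +485.13 in⁴
  web: d = 0 in → contributes +199.07 in⁴
  top flange: d = 7.65 in → contributes +485.13 in⁴
Total I = 1169.3 in⁴.
Radius of gyration: k = √(I/A) = √(1169.3 / 28.08) = 6.4531 in.

k_x ≈ 6.45 in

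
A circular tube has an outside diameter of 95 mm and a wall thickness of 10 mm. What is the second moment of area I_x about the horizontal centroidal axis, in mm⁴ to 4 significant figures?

I_x ≈ 2.445 × 10⁶ mm⁴

Treat the section as a set of non-overlapping primitives; coordinates are from the bounding-box lower-left.
Outer circle: ⌀95, A = 7088.22 mm², y = 47.5 mm, Ī = 3 998 198 mm⁴.
Bore (subtracted): ⌀75, A = 4417.86 mm², y = 47.5 mm, Ī = 1 553 156 mm⁴.
By symmetry the centroid is at mid-height, ȳ = 47.5 mm.
All pieces are centred on the horizontal centroidal axis, so I = ΣĪ (holes subtracted) = 2 445 043 mm⁴.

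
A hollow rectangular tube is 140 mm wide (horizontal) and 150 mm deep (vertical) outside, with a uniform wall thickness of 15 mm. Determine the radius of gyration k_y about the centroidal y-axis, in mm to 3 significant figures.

k_y ≈ 51.9 mm

Break the section into simple shapes (no overlaps), measuring from the bottom-left corner of the bounding box.
Outer rectangle: 140 × 150, A = 21 000 mm², x = 70 mm, Ī = 34 300 000 mm⁴.
Inner void (subtracted): 110 × 120, A = 13 200 mm², x = 70 mm, Ī = 13 310 000 mm⁴.
By symmetry the centroid is at mid-width, x̄ = 70 mm.
All pieces are centred on the centroidal y-axis, so I = ΣĪ (holes subtracted) = 20 990 000 mm⁴.
Radius of gyration: k = √(I/A) = √(20 990 000 / 7 800) = 51.875 mm.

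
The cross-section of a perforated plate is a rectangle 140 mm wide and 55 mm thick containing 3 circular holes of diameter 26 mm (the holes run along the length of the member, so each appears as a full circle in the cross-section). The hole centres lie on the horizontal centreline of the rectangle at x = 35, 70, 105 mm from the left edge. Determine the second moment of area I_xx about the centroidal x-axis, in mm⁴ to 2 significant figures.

Treat the section as a set of non-overlapping primitives; coordinates are from the bounding-box lower-left.
Plate: 140 × 55, A = 7 700 mm², y = 27.5 mm, Ī = 1 941 042 mm⁴.
Hole 1 (subtracted): ⌀26, A = 530.9 mm², y = 27.5 mm, Ī = 22 432 mm⁴.
Hole 2 (subtracted): ⌀26, A = 530.9 mm², y = 27.5 mm, Ī = 22 432 mm⁴.
Hole 3 (subtracted): ⌀26, A = 530.9 mm², y = 27.5 mm, Ī = 22 432 mm⁴.
By symmetry the centroid is at mid-height, ȳ = 27.5 mm.
All pieces are centred on the centroidal x-axis, so I = ΣĪ (holes subtracted) = 1 873 746 mm⁴.

I_xx ≈ 1.9 × 10⁶ mm⁴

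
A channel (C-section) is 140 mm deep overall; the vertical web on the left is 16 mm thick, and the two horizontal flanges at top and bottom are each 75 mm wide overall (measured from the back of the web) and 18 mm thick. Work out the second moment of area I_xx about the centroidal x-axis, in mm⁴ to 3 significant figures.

I_xx ≈ 1.16 × 10⁷ mm⁴

Split into non-overlapping primitives; take the origin at the lower-left of the bounding box.
Web: 16 × 140, A = 2 240 mm², y = 70 mm, Ī = 3 658 667 mm⁴.
Top flange (beyond web): 59 × 18, A = 1 062 mm², y = 131 mm, Ī = 28 674 mm⁴.
Bottom flange (beyond web): 59 × 18, A = 1 062 mm², y = 9 mm, Ī = 28 674 mm⁴.
By symmetry the centroid is at mid-height, ȳ = 70 mm.
Transfer each piece to the centroidal x-axis using Ī + A·d² with d = y − 70:
  web: d = 0 mm → contributes +3 658 667 mm⁴
  top flange (beyond web): d = 61 mm → contributes +3 980 376 mm⁴
  bottom flange (beyond web): d = -61 mm → contributes +3 980 376 mm⁴
Total I = 11 619 419 mm⁴.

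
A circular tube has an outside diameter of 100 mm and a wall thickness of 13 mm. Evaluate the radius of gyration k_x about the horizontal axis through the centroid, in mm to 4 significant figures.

Split into non-overlapping primitives; take the origin at the lower-left of the bounding box.
Outer circle: ⌀100, A = 7853.98 mm², y = 50 mm, Ī = 4 908 739 mm⁴.
Bore (subtracted): ⌀74, A = 4300.84 mm², y = 50 mm, Ī = 1 471 963 mm⁴.
By symmetry the centroid is at mid-height, ȳ = 50 mm.
All pieces are centred on the horizontal axis through the centroid, so I = ΣĪ (holes subtracted) = 3 436 776 mm⁴.
Radius of gyration: k = √(I/A) = √(3 436 776 / 3553.14) = 31.1006 mm.

k_x ≈ 31.10 mm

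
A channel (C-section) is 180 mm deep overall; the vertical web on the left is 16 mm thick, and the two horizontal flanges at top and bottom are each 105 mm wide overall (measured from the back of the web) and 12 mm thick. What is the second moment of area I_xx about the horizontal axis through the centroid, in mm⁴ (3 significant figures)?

Break the section into simple shapes (no overlaps), measuring from the bottom-left corner of the bounding box.
Web: 16 × 180, A = 2 880 mm², y = 90 mm, Ī = 7 776 000 mm⁴.
Top flange (beyond web): 89 × 12, A = 1 068 mm², y = 174 mm, Ī = 12 816 mm⁴.
Bottom flange (beyond web): 89 × 12, A = 1 068 mm², y = 6 mm, Ī = 12 816 mm⁴.
By symmetry the centroid is at mid-height, ȳ = 90 mm.
Transfer each piece to the horizontal axis through the centroid using Ī + A·d² with d = y − 90:
  web: d = 0 mm → contributes +7 776 000 mm⁴
  top flange (beyond web): d = 84 mm → contributes +7 548 624 mm⁴
  bottom flange (beyond web): d = -84 mm → contributes +7 548 624 mm⁴
Total I = 22 873 248 mm⁴.

I_xx ≈ 2.29 × 10⁷ mm⁴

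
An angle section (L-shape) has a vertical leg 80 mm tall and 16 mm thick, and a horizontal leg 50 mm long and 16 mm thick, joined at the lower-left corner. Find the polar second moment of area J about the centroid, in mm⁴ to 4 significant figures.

J ≈ 1.403 × 10⁶ mm⁴

Decompose the section into non-overlapping parts with the origin at the bottom-left of its bounding rectangle.
Vertical leg: 16 × 80, A = 1 280 mm², y = 40 mm, Ī = 682 667 mm⁴.
Horizontal leg (remainder): 34 × 16, A = 544 mm², y = 8 mm, Ī = 11605.3 mm⁴.
Centroid: ȳ = ΣA·y / ΣA = 30.4561 mm.
Transfer each piece to the centroidal x-axis using Ī + A·d² with d = y − 30.4561:
  vertical leg: d = 9.54386 mm → contributes +799 256 mm⁴
  horizontal leg (remainder): d = -22.4561 mm → contributes +285 933 mm⁴
Total I = 1 085 188 mm⁴.
For the y-axis: x̄ = 15.4561 mm.
Repeating about the centroidal y-axis gives I_y = 318 308 mm⁴.
Polar second moment: J = I_x + I_y = 1 403 497 mm⁴.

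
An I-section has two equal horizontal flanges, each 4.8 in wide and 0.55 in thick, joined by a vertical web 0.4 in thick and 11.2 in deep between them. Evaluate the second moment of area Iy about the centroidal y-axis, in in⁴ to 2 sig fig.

Decompose the section into non-overlapping parts with the origin at the bottom-left of its bounding rectangle.
Bottom flange: 4.8 × 0.55, A = 2.64 in², x = 2.4 in, Ī = 5.069 in⁴.
Web: 0.4 × 11.2, A = 4.48 in², x = 2.4 in, Ī = 0.05973 in⁴.
Top flange: 4.8 × 0.55, A = 2.64 in², x = 2.4 in, Ī = 5.069 in⁴.
By symmetry the centroid is at mid-width, x̄ = 2.4 in.
All pieces are centred on the centroidal y-axis, so I = ΣĪ = 10.2 in⁴.

Iy ≈ 10 in⁴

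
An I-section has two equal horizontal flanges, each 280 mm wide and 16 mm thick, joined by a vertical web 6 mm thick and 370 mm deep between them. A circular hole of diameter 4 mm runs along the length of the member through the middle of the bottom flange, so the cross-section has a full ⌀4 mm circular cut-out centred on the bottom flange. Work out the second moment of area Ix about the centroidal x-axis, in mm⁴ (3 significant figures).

Ix ≈ 3.59 × 10⁸ mm⁴

Decompose the section into non-overlapping parts with the origin at the bottom-left of its bounding rectangle.
Bottom flange: 280 × 16, A = 4 480 mm², y = 8 mm, Ī = 95 573 mm⁴.
Web: 6 × 370, A = 2 220 mm², y = 201 mm, Ī = 25 326 500 mm⁴.
Top flange: 280 × 16, A = 4 480 mm², y = 394 mm, Ī = 95 573 mm⁴.
Hole (subtracted): ⌀4, A = 12.566 mm², y = 8 mm, Ī = 12.566 mm⁴.
Centroid: ȳ = ΣA·y / ΣA = 201.22 mm.
Transfer each piece to the centroidal x-axis using Ī + A·d² with d = y − 201.22:
  bottom flange: d = -193.22 mm → contributes +167 346 864 mm⁴
  web: d = -0.21718 mm → contributes +25 326 605 mm⁴
  top flange: d = 192.78 mm → contributes +166 595 745 mm⁴
  hole: d = -193.22 mm → contributes −469 151 mm⁴
Total I = 358 800 063 mm⁴.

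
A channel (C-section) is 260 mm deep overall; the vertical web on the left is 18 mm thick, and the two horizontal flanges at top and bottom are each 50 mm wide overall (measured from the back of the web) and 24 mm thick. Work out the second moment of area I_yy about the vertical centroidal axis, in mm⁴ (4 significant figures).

Treat the section as a set of non-overlapping primitives; coordinates are from the bounding-box lower-left.
Web: 18 × 260, A = 4 680 mm², x = 9 mm, Ī = 126 360 mm⁴.
Top flange (beyond web): 32 × 24, A = 768 mm², x = 34 mm, Ī = 65 536 mm⁴.
Bottom flange (beyond web): 32 × 24, A = 768 mm², x = 34 mm, Ī = 65 536 mm⁴.
Centroid: x̄ = ΣA·x / ΣA = 15.1776 mm.
Transfer each piece to the vertical centroidal axis using Ī + A·d² with d = x − 15.1776:
  web: d = -6.17761 mm → contributes +304 962 mm⁴
  top flange (beyond web): d = 18.8224 mm → contributes +337 625 mm⁴
  bottom flange (beyond web): d = 18.8224 mm → contributes +337 625 mm⁴
Total I = 980 212 mm⁴.

I_yy ≈ 9.802 × 10⁵ mm⁴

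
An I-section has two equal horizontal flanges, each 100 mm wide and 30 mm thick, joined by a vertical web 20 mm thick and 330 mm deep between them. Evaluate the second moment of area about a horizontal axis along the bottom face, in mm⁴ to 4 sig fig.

I_base ≈ 7.339 × 10⁸ mm⁴

Decompose the section into non-overlapping parts with the origin at the bottom-left of its bounding rectangle.
Bottom flange: 100 × 30, A = 3 000 mm², y = 15 mm, Ī = 225 000 mm⁴.
Web: 20 × 330, A = 6 600 mm², y = 195 mm, Ī = 59 895 000 mm⁴.
Top flange: 100 × 30, A = 3 000 mm², y = 375 mm, Ī = 225 000 mm⁴.
Transfer each piece to a horizontal axis along the bottom face using Ī + A·d² with d = y − 0:
  bottom flange: d = 15 mm → contributes +900 000 mm⁴
  web: d = 195 mm → contributes +310 860 000 mm⁴
  top flange: d = 375 mm → contributes +422 100 000 mm⁴
Total I = 733 860 000 mm⁴.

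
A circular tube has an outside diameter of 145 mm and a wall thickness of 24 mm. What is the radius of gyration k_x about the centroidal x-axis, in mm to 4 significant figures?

Treat the section as a set of non-overlapping primitives; coordinates are from the bounding-box lower-left.
Outer circle: ⌀145, A = 16 513 mm², y = 72.5 mm, Ī = 21 699 109 mm⁴.
Bore (subtracted): ⌀97, A = 7389.81 mm², y = 72.5 mm, Ī = 4 345 671 mm⁴.
By symmetry the centroid is at mid-height, ȳ = 72.5 mm.
All pieces are centred on the centroidal x-axis, so I = ΣĪ (holes subtracted) = 17 353 438 mm⁴.
Radius of gyration: k = √(I/A) = √(17 353 438 / 9123.19) = 43.6134 mm.

k_x ≈ 43.61 mm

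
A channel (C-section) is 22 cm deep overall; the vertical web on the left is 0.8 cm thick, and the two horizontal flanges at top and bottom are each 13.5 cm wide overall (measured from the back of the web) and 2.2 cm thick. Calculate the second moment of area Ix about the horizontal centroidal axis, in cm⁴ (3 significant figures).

Break the section into simple shapes (no overlaps), measuring from the bottom-left corner of the bounding box.
Web: 0.8 × 22, A = 17.6 cm², y = 11 cm, Ī = 709.87 cm⁴.
Top flange (beyond web): 12.7 × 2.2, A = 27.94 cm², y = 20.9 cm, Ī = 11.269 cm⁴.
Bottom flange (beyond web): 12.7 × 2.2, A = 27.94 cm², y = 1.1 cm, Ī = 11.269 cm⁴.
By symmetry the centroid is at mid-height, ȳ = 11 cm.
Transfer each piece to the horizontal centroidal axis using Ī + A·d² with d = y − 11:
  web: d = 0 cm → contributes +709.87 cm⁴
  top flange (beyond web): d = 9.9 cm → contributes +2749.7 cm⁴
  bottom flange (beyond web): d = -9.9 cm → contributes +2749.7 cm⁴
Total I = 6209.2 cm⁴.

Ix ≈ 6210 cm⁴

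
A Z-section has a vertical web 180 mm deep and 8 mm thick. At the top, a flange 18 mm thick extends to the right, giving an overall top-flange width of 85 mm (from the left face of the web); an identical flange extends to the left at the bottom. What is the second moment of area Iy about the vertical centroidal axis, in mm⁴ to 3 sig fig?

Iy ≈ 6.38 × 10⁶ mm⁴

Split into non-overlapping primitives; take the origin at the lower-left of the bounding box.
Web: 8 × 180, A = 1 440 mm², x = 81 mm, Ī = 7 680 mm⁴.
Top flange (beyond web): 77 × 18, A = 1 386 mm², x = 123.5 mm, Ī = 684 800 mm⁴.
Bottom flange (beyond web): 77 × 18, A = 1 386 mm², x = 38.5 mm, Ī = 684 800 mm⁴.
Centroid: x̄ = ΣA·x / ΣA = 81 mm.
Transfer each piece to the vertical centroidal axis using Ī + A·d² with d = x − 81:
  web: d = 0 mm → contributes +7 680 mm⁴
  top flange (beyond web): d = 42.5 mm → contributes +3 188 262 mm⁴
  bottom flange (beyond web): d = -42.5 mm → contributes +3 188 262 mm⁴
Total I = 6 384 204 mm⁴.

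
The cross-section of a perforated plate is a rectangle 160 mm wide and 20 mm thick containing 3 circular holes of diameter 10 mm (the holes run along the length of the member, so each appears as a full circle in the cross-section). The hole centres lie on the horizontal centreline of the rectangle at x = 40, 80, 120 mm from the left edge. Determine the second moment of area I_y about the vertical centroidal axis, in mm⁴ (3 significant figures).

I_y ≈ 6.57 × 10⁶ mm⁴

Split into non-overlapping primitives; take the origin at the lower-left of the bounding box.
Plate: 160 × 20, A = 3 200 mm², x = 80 mm, Ī = 6 826 667 mm⁴.
Hole 1 (subtracted): ⌀10, A = 78.54 mm², x = 40 mm, Ī = 490.87 mm⁴.
Hole 2 (subtracted): ⌀10, A = 78.54 mm², x = 80 mm, Ī = 490.87 mm⁴.
Hole 3 (subtracted): ⌀10, A = 78.54 mm², x = 120 mm, Ī = 490.87 mm⁴.
By symmetry the centroid is at mid-width, x̄ = 80 mm.
Transfer each piece to the vertical centroidal axis using Ī + A·d² with d = x − 80:
  plate: d = 0 mm → contributes +6 826 667 mm⁴
  hole 1: d = -40 mm → contributes −126 155 mm⁴
  hole 2: d = 0 mm → contributes −490.87 mm⁴
  hole 3: d = 40 mm → contributes −126 155 mm⁴
Total I = 6 573 867 mm⁴.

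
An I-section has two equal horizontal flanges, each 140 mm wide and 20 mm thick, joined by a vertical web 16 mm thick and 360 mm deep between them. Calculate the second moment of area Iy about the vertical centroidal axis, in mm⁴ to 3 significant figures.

Iy ≈ 9.27 × 10⁶ mm⁴

Decompose the section into non-overlapping parts with the origin at the bottom-left of its bounding rectangle.
Bottom flange: 140 × 20, A = 2 800 mm², x = 70 mm, Ī = 4 573 333 mm⁴.
Web: 16 × 360, A = 5 760 mm², x = 70 mm, Ī = 122 880 mm⁴.
Top flange: 140 × 20, A = 2 800 mm², x = 70 mm, Ī = 4 573 333 mm⁴.
By symmetry the centroid is at mid-width, x̄ = 70 mm.
All pieces are centred on the vertical centroidal axis, so I = ΣĪ = 9 269 547 mm⁴.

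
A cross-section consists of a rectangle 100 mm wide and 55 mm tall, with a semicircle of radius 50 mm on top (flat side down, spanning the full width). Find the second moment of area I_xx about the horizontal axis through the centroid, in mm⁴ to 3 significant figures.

I_xx ≈ 7.51 × 10⁶ mm⁴

Split into non-overlapping primitives; take the origin at the lower-left of the bounding box.
Rectangular body: 100 × 55, A = 5 500 mm², y = 27.5 mm, Ī = 1 386 458 mm⁴.
Semicircular cap: semicircle r = 50, A = 3 927 mm², y = 76.221 mm, Ī = 685 981 mm⁴.
Centroid: ȳ = ΣA·y / ΣA = 47.796 mm.
Transfer each piece to the horizontal axis through the centroid using Ī + A·d² with d = y − 47.796:
  rectangular body: d = -20.296 mm → contributes +3 651 951 mm⁴
  semicircular cap: d = 28.425 mm → contributes +3 858 947 mm⁴
Total I = 7 510 898 mm⁴.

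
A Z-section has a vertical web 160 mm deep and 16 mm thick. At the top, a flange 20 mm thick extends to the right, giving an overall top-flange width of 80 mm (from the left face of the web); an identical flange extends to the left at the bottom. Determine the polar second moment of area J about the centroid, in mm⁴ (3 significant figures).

J ≈ 2.31 × 10⁷ mm⁴

Decompose the section into non-overlapping parts with the origin at the bottom-left of its bounding rectangle.
Web: 16 × 160, A = 2 560 mm², y = 80 mm, Ī = 5 461 333 mm⁴.
Top flange (beyond web): 64 × 20, A = 1 280 mm², y = 150 mm, Ī = 42 667 mm⁴.
Bottom flange (beyond web): 64 × 20, A = 1 280 mm², y = 10 mm, Ī = 42 667 mm⁴.
Centroid: ȳ = ΣA·y / ΣA = 80 mm.
Transfer each piece to the centroidal x-axis using Ī + A·d² with d = y − 80:
  web: d = 0 mm → contributes +5 461 333 mm⁴
  top flange (beyond web): d = 70 mm → contributes +6 314 667 mm⁴
  bottom flange (beyond web): d = -70 mm → contributes +6 314 667 mm⁴
Total I = 18 090 667 mm⁴.
For the y-axis: x̄ = 72 mm.
Repeating about the centroidal y-axis gives I_y = 5 024 427 mm⁴.
Polar second moment: J = I_x + I_y = 23 115 093 mm⁴.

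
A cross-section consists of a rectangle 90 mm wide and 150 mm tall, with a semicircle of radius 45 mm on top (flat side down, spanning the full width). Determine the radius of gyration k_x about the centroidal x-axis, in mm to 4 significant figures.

k_x ≈ 53.95 mm

Decompose the section into non-overlapping parts with the origin at the bottom-left of its bounding rectangle.
Rectangular body: 90 × 150, A = 13 500 mm², y = 75 mm, Ī = 25 312 500 mm⁴.
Semicircular cap: semicircle r = 45, A = 3180.86 mm², y = 169.099 mm, Ī = 450 072 mm⁴.
Centroid: ȳ = ΣA·y / ΣA = 92.9436 mm.
Transfer each piece to the centroidal x-axis using Ī + A·d² with d = y − 92.9436:
  rectangular body: d = -17.9436 mm → contributes +29 659 132 mm⁴
  semicircular cap: d = 76.155 mm → contributes +18 897 749 mm⁴
Total I = 48 556 881 mm⁴.
Radius of gyration: k = √(I/A) = √(48 556 881 / 16680.9) = 53.9531 mm.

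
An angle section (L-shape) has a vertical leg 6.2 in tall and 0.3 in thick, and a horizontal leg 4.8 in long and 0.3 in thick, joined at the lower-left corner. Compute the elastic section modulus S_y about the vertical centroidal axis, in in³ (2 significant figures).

S_y ≈ 1.9 in³

Break the section into simple shapes (no overlaps), measuring from the bottom-left corner of the bounding box.
Vertical leg: 0.3 × 6.2, A = 1.86 in², x = 0.15 in, Ī = 0.01395 in⁴.
Horizontal leg (remainder): 4.5 × 0.3, A = 1.35 in², x = 2.55 in, Ī = 2.278 in⁴.
Centroid: x̄ = ΣA·x / ΣA = 1.159 in.
Transfer each piece to the vertical centroidal axis using Ī + A·d² with d = x − 1.159:
  vertical leg: d = -1.009 in → contributes +1.909 in⁴
  horizontal leg (remainder): d = 1.391 in → contributes +4.889 in⁴
Total I = 6.798 in⁴.
Extreme fibre distance c = 3.641 in; S = I/c = 1.867 in³.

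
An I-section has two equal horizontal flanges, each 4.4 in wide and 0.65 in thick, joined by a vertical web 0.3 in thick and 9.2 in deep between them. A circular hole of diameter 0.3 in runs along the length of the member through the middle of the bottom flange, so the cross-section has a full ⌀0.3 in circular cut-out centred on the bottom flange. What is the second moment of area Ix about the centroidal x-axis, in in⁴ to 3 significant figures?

Ix ≈ 157 in⁴

Split into non-overlapping primitives; take the origin at the lower-left of the bounding box.
Bottom flange: 4.4 × 0.65, A = 2.86 in², y = 0.325 in, Ī = 0.1007 in⁴.
Web: 0.3 × 9.2, A = 2.76 in², y = 5.25 in, Ī = 19.467 in⁴.
Top flange: 4.4 × 0.65, A = 2.86 in², y = 10.175 in, Ī = 0.1007 in⁴.
Hole (subtracted): ⌀0.3, A = 0.070686 in², y = 0.325 in, Ī = 0.00039761 in⁴.
Centroid: ȳ = ΣA·y / ΣA = 5.2914 in.
Transfer each piece to the centroidal x-axis using Ī + A·d² with d = y − 5.2914:
  bottom flange: d = -4.9664 in → contributes +70.643 in⁴
  web: d = -0.041398 in → contributes +19.472 in⁴
  top flange: d = 4.8836 in → contributes +68.31 in⁴
  hole: d = -4.9664 in → contributes −1.7439 in⁴
Total I = 156.68 in⁴.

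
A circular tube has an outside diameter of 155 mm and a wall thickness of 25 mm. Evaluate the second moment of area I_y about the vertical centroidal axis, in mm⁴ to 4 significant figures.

I_y ≈ 2.237 × 10⁷ mm⁴

Treat the section as a set of non-overlapping primitives; coordinates are from the bounding-box lower-left.
Outer circle: ⌀155, A = 18869.2 mm², x = 77.5 mm, Ī = 28 333 269 mm⁴.
Bore (subtracted): ⌀105, A = 8659.01 mm², x = 77.5 mm, Ī = 5 966 602 mm⁴.
By symmetry the centroid is at mid-width, x̄ = 77.5 mm.
All pieces are centred on the vertical centroidal axis, so I = ΣĪ (holes subtracted) = 22 366 667 mm⁴.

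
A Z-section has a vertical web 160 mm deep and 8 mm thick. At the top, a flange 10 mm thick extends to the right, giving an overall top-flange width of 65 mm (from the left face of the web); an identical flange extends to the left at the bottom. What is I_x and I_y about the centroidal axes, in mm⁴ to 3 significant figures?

I_x ≈ 9.15 × 10⁶ mm⁴, I_y ≈ 1.52 × 10⁶ mm⁴

Split into non-overlapping primitives; take the origin at the lower-left of the bounding box.
Web: 8 × 160, A = 1 280 mm², y = 80 mm, Ī = 2 730 667 mm⁴.
Top flange (beyond web): 57 × 10, A = 570 mm², y = 155 mm, Ī = 4 750 mm⁴.
Bottom flange (beyond web): 57 × 10, A = 570 mm², y = 5 mm, Ī = 4 750 mm⁴.
Centroid: ȳ = ΣA·y / ΣA = 80 mm.
Transfer each piece to the centroidal x-axis using Ī + A·d² with d = y − 80:
  web: d = 0 mm → contributes +2 730 667 mm⁴
  top flange (beyond web): d = 75 mm → contributes +3 211 000 mm⁴
  bottom flange (beyond web): d = -75 mm → contributes +3 211 000 mm⁴
Total I = 9 152 667 mm⁴.
For the y-axis: x̄ = 61 mm.
Repeating about the centroidal y-axis gives I_y = 1 519 607 mm⁴.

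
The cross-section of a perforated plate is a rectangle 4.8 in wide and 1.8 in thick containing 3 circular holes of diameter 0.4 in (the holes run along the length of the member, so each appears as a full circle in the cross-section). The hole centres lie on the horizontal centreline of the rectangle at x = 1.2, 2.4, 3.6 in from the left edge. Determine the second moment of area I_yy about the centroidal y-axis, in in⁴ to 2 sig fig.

I_yy ≈ 16 in⁴

Break the section into simple shapes (no overlaps), measuring from the bottom-left corner of the bounding box.
Plate: 4.8 × 1.8, A = 8.64 in², x = 2.4 in, Ī = 16.59 in⁴.
Hole 1 (subtracted): ⌀0.4, A = 0.1257 in², x = 1.2 in, Ī = 0.001257 in⁴.
Hole 2 (subtracted): ⌀0.4, A = 0.1257 in², x = 2.4 in, Ī = 0.001257 in⁴.
Hole 3 (subtracted): ⌀0.4, A = 0.1257 in², x = 3.6 in, Ī = 0.001257 in⁴.
By symmetry the centroid is at mid-width, x̄ = 2.4 in.
Transfer each piece to the centroidal y-axis using Ī + A·d² with d = x − 2.4:
  plate: d = 0 in → contributes +16.59 in⁴
  hole 1: d = -1.2 in → contributes −0.1822 in⁴
  hole 2: d = 0 in → contributes −0.001257 in⁴
  hole 3: d = 1.2 in → contributes −0.1822 in⁴
Total I = 16.22 in⁴.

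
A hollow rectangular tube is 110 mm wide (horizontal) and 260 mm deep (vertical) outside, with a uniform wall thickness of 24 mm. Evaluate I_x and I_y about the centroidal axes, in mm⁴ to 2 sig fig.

I_x ≈ 1.1 × 10⁸ mm⁴, I_y ≈ 2.5 × 10⁷ mm⁴

Treat the section as a set of non-overlapping primitives; coordinates are from the bounding-box lower-left.
Outer rectangle: 110 × 260, A = 28 600 mm², y = 130 mm, Ī = 161 113 333 mm⁴.
Inner void (subtracted): 62 × 212, A = 13 144 mm², y = 130 mm, Ī = 49 228 661 mm⁴.
By symmetry the centroid is at mid-height, ȳ = 130 mm.
All pieces are centred on the centroidal x-axis, so I = ΣĪ (holes subtracted) = 111 884 672 mm⁴.
Repeating about the centroidal y-axis gives I_y = 24 627 872 mm⁴.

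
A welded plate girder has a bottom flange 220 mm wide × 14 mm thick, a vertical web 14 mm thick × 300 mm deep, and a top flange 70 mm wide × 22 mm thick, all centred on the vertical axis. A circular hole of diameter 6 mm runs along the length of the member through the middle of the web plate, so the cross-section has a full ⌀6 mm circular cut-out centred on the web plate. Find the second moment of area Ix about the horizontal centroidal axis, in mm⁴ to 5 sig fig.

Break the section into simple shapes (no overlaps), measuring from the bottom-left corner of the bounding box.
Bottom plate: 220 × 14, A = 3 080 mm², y = 7 mm, Ī = 50306.67 mm⁴.
Web plate: 14 × 300, A = 4 200 mm², y = 164 mm, Ī = 31 500 000 mm⁴.
Top plate: 70 × 22, A = 1 540 mm², y = 325 mm, Ī = 62113.33 mm⁴.
Hole (subtracted): ⌀6, A = 28.27433 mm², y = 164 mm, Ī = 63.61725 mm⁴.
Centroid: ȳ = ΣA·y / ΣA = 137.1998 mm.
Transfer each piece to the horizontal centroidal axis using Ī + A·d² with d = y − 137.1998:
  bottom plate: d = -130.1998 mm → contributes +52 262 430 mm⁴
  web plate: d = 26.8002 mm → contributes +34 516 653 mm⁴
  top plate: d = 187.8002 mm → contributes +54 376 242 mm⁴
  hole: d = 26.8002 mm → contributes −20371.68 mm⁴
Total I = 141 134 953 mm⁴.

Ix ≈ 1.4113 × 10⁸ mm⁴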